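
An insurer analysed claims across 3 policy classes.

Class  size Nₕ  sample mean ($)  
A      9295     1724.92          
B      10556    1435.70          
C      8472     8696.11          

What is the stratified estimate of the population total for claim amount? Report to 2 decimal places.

104861824.52

A: 9295·1724.92 = 16033131.4
B: 10556·1435.70 = 15155249.2
C: 8472·8696.11 = 73673443.92
τ̂ = Σ Nₕx̄ₕ = 104861824.52.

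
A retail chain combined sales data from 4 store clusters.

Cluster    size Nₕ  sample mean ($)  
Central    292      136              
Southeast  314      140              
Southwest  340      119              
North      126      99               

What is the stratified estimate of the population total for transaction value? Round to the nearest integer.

Population total = Σ Nₕ·x̄ₕ (each stratum's size times its mean).
292·136 + 314·140 + 340·119 + 126·99 = 39712 + 43960 + 40460 + 12474 = 136606.

136606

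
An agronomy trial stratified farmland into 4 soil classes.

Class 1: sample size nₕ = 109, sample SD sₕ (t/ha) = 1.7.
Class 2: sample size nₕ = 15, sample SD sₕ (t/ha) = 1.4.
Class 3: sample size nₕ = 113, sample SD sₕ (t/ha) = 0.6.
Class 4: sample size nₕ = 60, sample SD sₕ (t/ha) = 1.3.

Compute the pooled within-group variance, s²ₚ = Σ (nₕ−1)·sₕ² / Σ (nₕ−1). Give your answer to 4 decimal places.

Degrees of freedom: 108 + 14 + 112 + 59 = 293.
Σ(nₕ−1)sₕ² = 108·2.89 + 14·1.96 + 112·0.36 + 59·1.69 = 479.59.
s²ₚ = 479.59 / 293 = 1.636826... → 1.6368.

1.6368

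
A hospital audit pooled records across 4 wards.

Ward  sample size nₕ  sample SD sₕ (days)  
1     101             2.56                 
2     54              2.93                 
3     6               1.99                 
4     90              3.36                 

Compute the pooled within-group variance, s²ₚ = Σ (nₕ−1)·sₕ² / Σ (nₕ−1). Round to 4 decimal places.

Degrees of freedom: 100 + 53 + 5 + 89 = 247.
Σ(nₕ−1)sₕ² = 100·6.5536 + 53·8.5849 + 5·3.9601 + 89·11.2896 = 2134.9346.
s²ₚ = 2134.9346 / 247 = 8.643460... → 8.6435.

8.6435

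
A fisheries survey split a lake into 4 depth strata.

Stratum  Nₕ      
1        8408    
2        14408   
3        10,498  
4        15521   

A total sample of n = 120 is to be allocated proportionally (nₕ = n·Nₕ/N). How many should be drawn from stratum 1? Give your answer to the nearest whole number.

Share of stratum 1 = 8408/48835 = 0.17217.
Allocate 120 × 0.17217 = 20.661... → 21.

21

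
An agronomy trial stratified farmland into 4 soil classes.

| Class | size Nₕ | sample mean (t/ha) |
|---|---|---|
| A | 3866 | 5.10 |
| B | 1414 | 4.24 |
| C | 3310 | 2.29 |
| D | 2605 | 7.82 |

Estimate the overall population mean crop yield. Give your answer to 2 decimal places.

4.79

x̄_st = (Σ Nₕx̄ₕ) / (Σ Nₕ) = (3866·5.10 + 1414·4.24 + 3310·2.29 + 2605·7.82) / 11195
= 53662.96 / 11195 = 4.7935... → 4.79.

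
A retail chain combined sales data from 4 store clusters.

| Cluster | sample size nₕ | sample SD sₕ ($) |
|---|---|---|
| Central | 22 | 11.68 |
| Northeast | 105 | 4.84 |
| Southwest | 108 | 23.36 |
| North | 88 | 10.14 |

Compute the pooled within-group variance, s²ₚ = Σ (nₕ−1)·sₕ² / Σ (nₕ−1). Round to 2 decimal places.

Central: (22−1)·11.68² = 21·136.4224 = 2864.8704
Northeast: (105−1)·4.84² = 104·23.4256 = 2436.2624
Southwest: (108−1)·23.36² = 107·545.6896 = 58388.7872
North: (88−1)·10.14² = 87·102.8196 = 8945.3052
Numerator = 72635.2252; denominator = Σ(nₕ−1) = 319.
s²ₚ = 72635.2252/319 = 227.6966... → 227.70.

227.70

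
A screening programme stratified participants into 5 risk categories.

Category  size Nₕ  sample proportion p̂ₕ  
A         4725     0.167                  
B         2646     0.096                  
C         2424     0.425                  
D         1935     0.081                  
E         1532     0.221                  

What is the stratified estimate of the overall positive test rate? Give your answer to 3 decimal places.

0.194

N = 4725 + 2646 + 2424 + 1935 + 1532 = 13262.
Overall proportion = Σ (Nₕ/N)·p̂ₕ.
Σ Nₕp̂ₕ = 789.075 + 254.016 + 1030.2 + 156.735 + 338.572 = 2568.598.
2568.598 / 13262 = 0.19368... → 0.194.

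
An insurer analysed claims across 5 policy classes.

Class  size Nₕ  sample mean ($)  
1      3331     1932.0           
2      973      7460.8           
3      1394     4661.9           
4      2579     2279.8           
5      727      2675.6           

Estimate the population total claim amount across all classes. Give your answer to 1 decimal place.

28018304.4

1: 3331·1932.0 = 6435492
2: 973·7460.8 = 7259358.4
3: 1394·4661.9 = 6498688.6
4: 2579·2279.8 = 5879604.2
5: 727·2675.6 = 1945161.2
τ̂ = Σ Nₕx̄ₕ = 28018304.4.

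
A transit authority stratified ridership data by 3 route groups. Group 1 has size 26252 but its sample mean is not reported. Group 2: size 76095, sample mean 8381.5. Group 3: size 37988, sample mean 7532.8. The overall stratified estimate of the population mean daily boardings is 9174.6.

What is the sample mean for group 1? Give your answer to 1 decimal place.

N = 26252 + 76095 + 37988 = 140335.
Overall total = μ·N = 9174.6·140335 = 1287517491.
Subtract the known strata: 76095·8381.5 + 37988·7532.8 = 923946248.9.
Remaining total for group 1: 1287517491 − 923946248.9 = 363571242.1.
Divide by its size: 363571242.1 / 26252 = 13849.278... → 13849.3.

13849.3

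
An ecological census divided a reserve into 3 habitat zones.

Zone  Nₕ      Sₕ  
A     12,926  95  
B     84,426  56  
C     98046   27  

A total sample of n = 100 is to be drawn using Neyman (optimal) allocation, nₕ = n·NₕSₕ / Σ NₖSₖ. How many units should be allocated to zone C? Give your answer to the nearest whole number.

Σ NₕSₕ = 12926·95 + 84426·56 + 98046·27 = 8603068.
Share for C: 2647242/8603068 = 0.30771.
n_C = 100 × 0.30771 = 30.771... → 31.

31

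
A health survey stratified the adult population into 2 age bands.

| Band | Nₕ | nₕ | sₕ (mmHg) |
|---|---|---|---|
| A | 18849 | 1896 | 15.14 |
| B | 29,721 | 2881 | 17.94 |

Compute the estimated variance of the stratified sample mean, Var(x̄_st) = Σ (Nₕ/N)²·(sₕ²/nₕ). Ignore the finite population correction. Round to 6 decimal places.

N = 48570; Wₕ = Nₕ/N.
band A: (18849/48570)²·15.14²/1896 = 0.018207648
band B: (29721/48570)²·17.94²/2881 = 0.041830422
Sum = 0.060038070 → 0.060038.

0.060038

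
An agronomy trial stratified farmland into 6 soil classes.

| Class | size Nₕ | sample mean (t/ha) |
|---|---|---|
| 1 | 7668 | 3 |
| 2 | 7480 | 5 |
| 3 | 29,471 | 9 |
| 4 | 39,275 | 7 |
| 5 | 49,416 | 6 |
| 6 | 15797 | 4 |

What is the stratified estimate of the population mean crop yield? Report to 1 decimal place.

6.4

N = 7668 + 7480 + 29471 + 39275 + 49416 + 15797 = 149107.
Weight each subgroup mean by Nₕ/N and sum.
Σ Nₕx̄ₕ = 7668·3 + 7480·5 + 29471·9 + 39275·7 + 49416·6 + 15797·4 = 23004 + 37400 + 265239 + 274925 + 296496 + 63188 = 960252.
Divide by N: 960252 / 149107 = 6.440... → 6.4.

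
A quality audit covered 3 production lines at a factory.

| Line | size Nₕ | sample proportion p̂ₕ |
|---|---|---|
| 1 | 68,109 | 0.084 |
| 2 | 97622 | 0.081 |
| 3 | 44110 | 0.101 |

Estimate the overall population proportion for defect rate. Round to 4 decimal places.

Wₕ = Nₕ/N with N = 209841: 0.3246, 0.4652, 0.2102.
p̂_st = 0.3246·0.084 + 0.4652·0.081 + 0.2102·0.101 ≈ 0.086178... → 0.0862.

0.0862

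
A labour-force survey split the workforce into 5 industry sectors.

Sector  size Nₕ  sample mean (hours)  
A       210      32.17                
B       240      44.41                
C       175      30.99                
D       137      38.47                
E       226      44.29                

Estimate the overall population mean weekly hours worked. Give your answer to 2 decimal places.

38.58

N = 210 + 240 + 175 + 137 + 226 = 988.
The stratified mean weights each stratum mean by its population share Nₕ/N.
Σ Nₕx̄ₕ = 210·32.17 + 240·44.41 + 175·30.99 + 137·38.47 + 226·44.29 = 6755.7 + 10658.4 + 5423.25 + 5270.39 + 10009.54 = 38117.28.
Divide by N: 38117.28 / 988 = 38.5802... → 38.58.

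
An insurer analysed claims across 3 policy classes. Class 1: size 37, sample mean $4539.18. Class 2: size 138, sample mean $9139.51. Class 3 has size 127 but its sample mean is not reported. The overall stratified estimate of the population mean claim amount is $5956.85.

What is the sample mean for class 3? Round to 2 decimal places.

2911.55

Σ Nₕx̄ₕ = N·μ, so 127·x̄_3 = 302·5956.85 − (37·4539.18 + 138·9139.51).
= 1798968.7 − 1429202.04 = 369766.66.
x̄_3 = 369766.66 / 127 = 2911.5485... → 2911.55.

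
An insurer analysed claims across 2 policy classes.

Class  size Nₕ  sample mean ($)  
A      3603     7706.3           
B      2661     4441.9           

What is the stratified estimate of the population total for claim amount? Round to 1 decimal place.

Estimate total by summing Nₕ·x̄ₕ over strata.
3603·7706.3 + 2661·4441.9 = 27765798.9 + 11819895.9 = 39585694.8.

39585694.8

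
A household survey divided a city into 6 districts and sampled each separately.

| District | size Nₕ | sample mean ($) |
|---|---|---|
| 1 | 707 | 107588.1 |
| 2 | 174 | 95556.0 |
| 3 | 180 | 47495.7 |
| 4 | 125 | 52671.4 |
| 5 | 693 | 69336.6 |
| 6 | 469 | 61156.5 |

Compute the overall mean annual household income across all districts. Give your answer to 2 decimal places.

x̄_st = (Σ Nₕx̄ₕ) / (Σ Nₕ) = (707·107588.1 + 174·95556.0 + 180·47495.7 + 125·52671.4 + 693·69336.6 + 469·61156.5) / 2348
= 184557344 / 2348 = 78601.9353... → 78601.94.

78601.94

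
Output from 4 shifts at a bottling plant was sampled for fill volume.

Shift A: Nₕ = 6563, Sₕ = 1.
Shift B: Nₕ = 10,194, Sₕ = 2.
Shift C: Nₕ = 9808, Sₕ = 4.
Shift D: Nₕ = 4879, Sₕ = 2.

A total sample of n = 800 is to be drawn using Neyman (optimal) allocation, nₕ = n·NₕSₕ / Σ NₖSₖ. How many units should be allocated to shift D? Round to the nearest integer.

103

A: NₕSₕ = 6563·1 = 6563
B: NₕSₕ = 10194·2 = 20388
C: NₕSₕ = 9808·4 = 39232
D: NₕSₕ = 4879·2 = 9758
Σ NₕSₕ = 75941.
n_D = 800·9758/75941 = 102.796... → 103.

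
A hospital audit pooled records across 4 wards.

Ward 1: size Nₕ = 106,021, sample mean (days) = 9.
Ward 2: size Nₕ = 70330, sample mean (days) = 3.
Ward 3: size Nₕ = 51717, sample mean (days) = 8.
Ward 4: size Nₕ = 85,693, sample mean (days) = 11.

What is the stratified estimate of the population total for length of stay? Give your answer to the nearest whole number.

2521538

1: 106021·9 = 954189
2: 70330·3 = 210990
3: 51717·8 = 413736
4: 85693·11 = 942623
τ̂ = Σ Nₕx̄ₕ = 2521538.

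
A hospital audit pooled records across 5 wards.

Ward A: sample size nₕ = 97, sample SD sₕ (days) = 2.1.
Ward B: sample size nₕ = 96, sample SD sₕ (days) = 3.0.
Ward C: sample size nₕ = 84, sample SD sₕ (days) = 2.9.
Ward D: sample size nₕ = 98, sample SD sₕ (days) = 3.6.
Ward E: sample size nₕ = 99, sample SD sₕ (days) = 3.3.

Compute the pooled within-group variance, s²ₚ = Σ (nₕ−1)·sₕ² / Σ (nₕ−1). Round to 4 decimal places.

A: (97−1)·2.1² = 96·4.41 = 423.36
B: (96−1)·3.0² = 95·9 = 855
C: (84−1)·2.9² = 83·8.41 = 698.03
D: (98−1)·3.6² = 97·12.96 = 1257.12
E: (99−1)·3.3² = 98·10.89 = 1067.22
Numerator = 4300.73; denominator = Σ(nₕ−1) = 469.
s²ₚ = 4300.73/469 = 9.17 → 9.1700.

9.1700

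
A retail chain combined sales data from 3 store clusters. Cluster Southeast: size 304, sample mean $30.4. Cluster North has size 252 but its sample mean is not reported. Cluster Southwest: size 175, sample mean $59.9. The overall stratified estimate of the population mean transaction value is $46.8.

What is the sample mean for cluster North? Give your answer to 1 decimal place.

57.5

Σ Nₕx̄ₕ = N·μ, so 252·x̄_North = 731·46.8 − (304·30.4 + 175·59.9).
= 34210.8 − 19724.1 = 14486.7.
x̄_North = 14486.7 / 252 = 57.487... → 57.5.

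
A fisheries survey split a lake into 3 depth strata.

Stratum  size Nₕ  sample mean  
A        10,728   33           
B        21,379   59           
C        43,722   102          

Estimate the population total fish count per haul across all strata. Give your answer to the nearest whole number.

6075029

Population total = Σ Nₕ·x̄ₕ (each stratum's size times its mean).
10728·33 + 21379·59 + 43722·102 = 354024 + 1261361 + 4459644 = 6075029.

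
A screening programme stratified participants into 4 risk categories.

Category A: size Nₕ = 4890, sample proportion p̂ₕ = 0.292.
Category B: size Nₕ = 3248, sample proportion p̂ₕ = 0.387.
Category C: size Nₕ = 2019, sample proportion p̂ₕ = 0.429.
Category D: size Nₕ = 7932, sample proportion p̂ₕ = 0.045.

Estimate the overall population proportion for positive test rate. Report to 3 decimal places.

N = 4890 + 3248 + 2019 + 7932 = 18089.
Overall proportion = Σ (Nₕ/N)·p̂ₕ.
Σ Nₕp̂ₕ = 1427.88 + 1256.976 + 866.151 + 356.94 = 3907.947.
3907.947 / 18089 = 0.21604... → 0.216.

0.216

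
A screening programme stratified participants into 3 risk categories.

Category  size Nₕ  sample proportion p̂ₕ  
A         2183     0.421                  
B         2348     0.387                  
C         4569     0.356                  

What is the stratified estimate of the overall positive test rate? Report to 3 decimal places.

N = 2183 + 2348 + 4569 = 9100.
Overall proportion = Σ (Nₕ/N)·p̂ₕ.
Σ Nₕp̂ₕ = 919.043 + 908.676 + 1626.564 = 3454.283.
3454.283 / 9100 = 0.37959... → 0.380.

0.380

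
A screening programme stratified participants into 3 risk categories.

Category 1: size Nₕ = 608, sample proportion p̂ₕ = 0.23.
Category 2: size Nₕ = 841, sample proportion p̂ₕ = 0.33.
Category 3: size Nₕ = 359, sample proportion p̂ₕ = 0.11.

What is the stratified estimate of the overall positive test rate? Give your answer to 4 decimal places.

0.2527

N = 608 + 841 + 359 = 1808.
Overall proportion = Σ (Nₕ/N)·p̂ₕ.
Σ Nₕp̂ₕ = 139.84 + 277.53 + 39.49 = 456.86.
456.86 / 1808 = 0.252688... → 0.2527.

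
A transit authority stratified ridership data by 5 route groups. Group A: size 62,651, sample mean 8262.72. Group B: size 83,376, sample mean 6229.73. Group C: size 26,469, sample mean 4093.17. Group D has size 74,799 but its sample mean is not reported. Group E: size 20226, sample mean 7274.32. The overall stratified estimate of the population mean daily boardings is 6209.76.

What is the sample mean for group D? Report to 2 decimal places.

N = 62651 + 83376 + 26469 + 74799 + 20226 = 267521.
Overall total = μ·N = 6209.76·267521 = 1661241204.96.
Subtract the known strata: 62651·8262.72 + 83376·6229.73 + 26469·4093.17 + 20226·7274.32 = 1292550152.25.
Remaining total for group D: 1661241204.96 − 1292550152.25 = 368691052.71.
Divide by its size: 368691052.71 / 74799 = 4929.0907... → 4929.09.

4929.09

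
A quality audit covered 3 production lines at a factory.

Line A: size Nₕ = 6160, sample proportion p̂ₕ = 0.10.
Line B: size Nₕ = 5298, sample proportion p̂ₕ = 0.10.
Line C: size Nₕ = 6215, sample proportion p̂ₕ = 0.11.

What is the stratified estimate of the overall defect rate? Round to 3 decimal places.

0.104

N = 6160 + 5298 + 6215 = 17673.
Overall proportion = Σ (Nₕ/N)·p̂ₕ.
Σ Nₕp̂ₕ = 616 + 529.8 + 683.65 = 1829.45.
1829.45 / 17673 = 0.10352... → 0.104.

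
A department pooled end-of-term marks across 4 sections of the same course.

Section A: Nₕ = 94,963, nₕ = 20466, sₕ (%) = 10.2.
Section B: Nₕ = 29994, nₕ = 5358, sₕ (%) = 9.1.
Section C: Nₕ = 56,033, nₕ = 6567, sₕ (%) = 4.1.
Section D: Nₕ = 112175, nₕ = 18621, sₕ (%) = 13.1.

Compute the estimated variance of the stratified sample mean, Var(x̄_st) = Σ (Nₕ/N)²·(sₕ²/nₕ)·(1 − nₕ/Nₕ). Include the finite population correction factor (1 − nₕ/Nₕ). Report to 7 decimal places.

N = 293165. Term for each stratum: Wₕ²sₕ²/nₕ·(1−nₕ/Nₕ).
Var(x̄_st) = 0.0004184430 + 0.0001328802 + 0.0000825519 + 0.0011253142 = 0.0017591894 → 0.0017592.

0.0017592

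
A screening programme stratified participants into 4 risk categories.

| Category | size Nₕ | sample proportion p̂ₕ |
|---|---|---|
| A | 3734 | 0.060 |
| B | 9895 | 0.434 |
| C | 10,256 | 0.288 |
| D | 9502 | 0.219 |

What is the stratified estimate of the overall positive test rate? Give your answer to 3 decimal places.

0.286

Wₕ = Nₕ/N with N = 33387: 0.1118, 0.2964, 0.3072, 0.2846.
p̂_st = 0.1118·0.060 + 0.2964·0.434 + 0.3072·0.288 + 0.2846·0.219 ≈ 0.28613... → 0.286.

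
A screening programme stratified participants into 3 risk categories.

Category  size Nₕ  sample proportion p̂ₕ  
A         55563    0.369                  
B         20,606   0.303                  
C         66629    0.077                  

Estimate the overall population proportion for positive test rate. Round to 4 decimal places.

N = 55563 + 20606 + 66629 = 142798.
Overall proportion = Σ (Nₕ/N)·p̂ₕ.
Σ Nₕp̂ₕ = 20502.747 + 6243.618 + 5130.433 = 31876.798.
31876.798 / 142798 = 0.223230... → 0.2232.

0.2232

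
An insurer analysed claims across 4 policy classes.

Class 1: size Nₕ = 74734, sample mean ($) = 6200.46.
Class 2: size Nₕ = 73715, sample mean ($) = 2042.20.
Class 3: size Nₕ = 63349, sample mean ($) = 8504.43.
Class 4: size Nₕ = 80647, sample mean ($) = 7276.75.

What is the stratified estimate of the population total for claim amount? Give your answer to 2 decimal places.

1739521143.96

Population total = Σ Nₕ·x̄ₕ (each stratum's size times its mean).
74734·6200.46 + 73715·2042.20 + 63349·8504.43 + 80647·7276.75 = 463385177.64 + 150540773 + 538747136.07 + 586848057.25 = 1739521143.96.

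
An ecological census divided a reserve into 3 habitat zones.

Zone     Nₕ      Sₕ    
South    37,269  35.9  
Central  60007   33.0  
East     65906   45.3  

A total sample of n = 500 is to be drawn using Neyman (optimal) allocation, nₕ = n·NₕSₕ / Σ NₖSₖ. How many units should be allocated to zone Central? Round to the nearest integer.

157

South: NₕSₕ = 37269·35.9 = 1337957.1
Central: NₕSₕ = 60007·33.0 = 1980231
East: NₕSₕ = 65906·45.3 = 2985541.8
Σ NₕSₕ = 6303729.9.
n_Central = 500·1980231/6303729.9 = 157.068... → 157.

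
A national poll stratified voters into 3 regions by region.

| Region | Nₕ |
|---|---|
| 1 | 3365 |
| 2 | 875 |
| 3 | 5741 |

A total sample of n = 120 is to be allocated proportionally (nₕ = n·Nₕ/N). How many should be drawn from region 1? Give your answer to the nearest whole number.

40

Share of region 1 = 3365/9981 = 0.33714.
Allocate 120 × 0.33714 = 40.457... → 40.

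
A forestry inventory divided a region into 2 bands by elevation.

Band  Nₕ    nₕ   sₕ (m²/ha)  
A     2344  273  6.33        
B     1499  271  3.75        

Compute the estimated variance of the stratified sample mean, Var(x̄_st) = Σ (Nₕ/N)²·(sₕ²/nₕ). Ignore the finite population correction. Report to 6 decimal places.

N = 3843; Wₕ = Nₕ/N.
band A: (2344/3843)²·6.33²/273 = 0.054603341
band B: (1499/3843)²·3.75²/271 = 0.007895066
Sum = 0.062498407 → 0.062498.

0.062498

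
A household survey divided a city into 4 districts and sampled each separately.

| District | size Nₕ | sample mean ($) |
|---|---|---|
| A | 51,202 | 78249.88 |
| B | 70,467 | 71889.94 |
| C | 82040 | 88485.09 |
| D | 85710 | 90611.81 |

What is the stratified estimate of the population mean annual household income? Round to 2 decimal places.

83263.62

x̄_st = (Σ Nₕx̄ₕ) / (Σ Nₕ) = (51202·78249.88 + 70467·71889.94 + 82040·88485.09 + 85710·90611.81) / 289419
= 24098073776.44 / 289419 = 83263.6205... → 83263.62.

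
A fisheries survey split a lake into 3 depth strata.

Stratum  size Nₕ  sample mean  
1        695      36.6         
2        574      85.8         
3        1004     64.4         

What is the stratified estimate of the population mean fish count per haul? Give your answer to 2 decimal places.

N = 695 + 574 + 1004 = 2273.
Weight each subgroup mean by Nₕ/N and sum.
Σ Nₕx̄ₕ = 695·36.6 + 574·85.8 + 1004·64.4 = 25437 + 49249.2 + 64657.6 = 139343.8.
Divide by N: 139343.8 / 2273 = 61.3039... → 61.30.

61.30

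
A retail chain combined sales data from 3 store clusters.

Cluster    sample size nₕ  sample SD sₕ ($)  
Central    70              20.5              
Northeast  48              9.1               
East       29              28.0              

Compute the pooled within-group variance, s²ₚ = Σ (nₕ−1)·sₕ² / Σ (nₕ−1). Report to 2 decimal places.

380.84

Degrees of freedom: 69 + 47 + 28 = 144.
Σ(nₕ−1)sₕ² = 69·420.25 + 47·82.81 + 28·784 = 54841.32.
s²ₚ = 54841.32 / 144 = 380.8425 → 380.84.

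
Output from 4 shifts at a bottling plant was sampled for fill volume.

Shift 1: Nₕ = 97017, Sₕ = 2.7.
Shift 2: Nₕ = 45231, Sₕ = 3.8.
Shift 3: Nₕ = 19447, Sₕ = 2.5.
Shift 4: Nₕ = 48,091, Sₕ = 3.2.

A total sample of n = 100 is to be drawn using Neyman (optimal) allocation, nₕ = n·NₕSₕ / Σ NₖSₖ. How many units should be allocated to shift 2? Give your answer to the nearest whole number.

Σ NₕSₕ = 97017·2.7 + 45231·3.8 + 19447·2.5 + 48091·3.2 = 636332.4.
Share for 2: 171877.8/636332.4 = 0.27011.
n_2 = 100 × 0.27011 = 27.011... → 27.

27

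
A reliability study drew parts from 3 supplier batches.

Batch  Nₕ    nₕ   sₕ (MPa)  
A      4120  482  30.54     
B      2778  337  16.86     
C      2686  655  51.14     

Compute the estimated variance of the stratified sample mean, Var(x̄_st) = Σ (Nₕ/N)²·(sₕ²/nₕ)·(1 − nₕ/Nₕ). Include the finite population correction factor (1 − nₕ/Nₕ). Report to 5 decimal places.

0.61517

N = 9584; Wₕ = Nₕ/N.
batch A: (4120/9584)²·30.54²/482·(1 − 482/4120) = 0.31576016
batch B: (2778/9584)²·16.86²/337·(1 − 337/2778) = 0.06227183
batch C: (2686/9584)²·51.14²/655·(1 − 655/2686) = 0.23713872
Sum = 0.61517071 → 0.61517.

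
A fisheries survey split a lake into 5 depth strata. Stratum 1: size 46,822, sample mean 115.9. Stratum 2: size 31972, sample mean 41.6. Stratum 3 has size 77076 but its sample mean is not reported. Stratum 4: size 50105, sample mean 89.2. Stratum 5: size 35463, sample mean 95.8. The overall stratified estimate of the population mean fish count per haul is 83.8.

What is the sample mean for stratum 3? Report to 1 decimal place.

72.8

N = 46822 + 31972 + 77076 + 50105 + 35463 = 241438.
Overall total = μ·N = 83.8·241438 = 20232504.4.
Subtract the known strata: 46822·115.9 + 31972·41.6 + 50105·89.2 + 35463·95.8 = 14623426.4.
Remaining total for stratum 3: 20232504.4 − 14623426.4 = 5609078.
Divide by its size: 5609078 / 77076 = 72.773... → 72.8.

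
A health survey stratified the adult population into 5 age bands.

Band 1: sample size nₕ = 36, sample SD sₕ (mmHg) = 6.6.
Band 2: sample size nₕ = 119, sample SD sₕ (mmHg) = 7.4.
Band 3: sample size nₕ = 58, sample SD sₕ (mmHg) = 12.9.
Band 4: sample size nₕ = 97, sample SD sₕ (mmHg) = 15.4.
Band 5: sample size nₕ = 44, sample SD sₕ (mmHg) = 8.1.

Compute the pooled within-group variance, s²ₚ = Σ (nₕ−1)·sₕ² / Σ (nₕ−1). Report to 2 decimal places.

Degrees of freedom: 35 + 118 + 57 + 96 + 43 = 349.
Σ(nₕ−1)sₕ² = 35·43.56 + 118·54.76 + 57·166.41 + 96·237.16 + 43·65.61 = 43060.24.
s²ₚ = 43060.24 / 349 = 123.3818... → 123.38.

123.38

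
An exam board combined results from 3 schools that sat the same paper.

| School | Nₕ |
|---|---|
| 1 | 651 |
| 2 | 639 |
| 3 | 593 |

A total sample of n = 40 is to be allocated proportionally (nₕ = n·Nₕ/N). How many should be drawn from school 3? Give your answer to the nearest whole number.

Share of school 3 = 593/1883 = 0.31492.
Allocate 40 × 0.31492 = 12.597... → 13.

13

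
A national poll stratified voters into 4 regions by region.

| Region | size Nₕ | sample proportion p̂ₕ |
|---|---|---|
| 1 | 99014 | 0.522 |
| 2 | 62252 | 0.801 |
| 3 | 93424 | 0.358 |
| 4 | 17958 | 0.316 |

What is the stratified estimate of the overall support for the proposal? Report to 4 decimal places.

0.5159

N = 99014 + 62252 + 93424 + 17958 = 272648.
Overall proportion = Σ (Nₕ/N)·p̂ₕ.
Σ Nₕp̂ₕ = 51685.308 + 49863.852 + 33445.792 + 5674.728 = 140669.68.
140669.68 / 272648 = 0.515939... → 0.5159.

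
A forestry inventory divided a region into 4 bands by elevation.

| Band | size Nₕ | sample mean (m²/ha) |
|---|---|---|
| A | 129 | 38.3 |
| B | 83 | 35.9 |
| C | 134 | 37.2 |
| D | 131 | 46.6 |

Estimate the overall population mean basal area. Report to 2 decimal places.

N = 477; weights Wₕ = Nₕ/N = (0.2704, 0.1740, 0.2809, 0.2746).
x̄_st = Σ Wₕ·x̄ₕ = 0.2704·38.3 + 0.1740·35.9 + 0.2809·37.2 + 0.2746·46.6 ≈ 39.8528...
→ 39.85.

39.85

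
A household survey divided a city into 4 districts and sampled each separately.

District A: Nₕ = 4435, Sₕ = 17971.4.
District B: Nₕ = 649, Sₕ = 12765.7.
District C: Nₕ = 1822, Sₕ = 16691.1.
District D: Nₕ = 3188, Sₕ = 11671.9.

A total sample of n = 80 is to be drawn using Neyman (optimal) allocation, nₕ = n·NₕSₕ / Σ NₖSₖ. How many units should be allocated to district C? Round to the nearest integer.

16

A: NₕSₕ = 4435·17971.4 = 79703159
B: NₕSₕ = 649·12765.7 = 8284939.3
C: NₕSₕ = 1822·16691.1 = 30411184.2
D: NₕSₕ = 3188·11671.9 = 37210017.2
Σ NₕSₕ = 155609299.7.
n_C = 80·30411184.2/155609299.7 = 15.635... → 16.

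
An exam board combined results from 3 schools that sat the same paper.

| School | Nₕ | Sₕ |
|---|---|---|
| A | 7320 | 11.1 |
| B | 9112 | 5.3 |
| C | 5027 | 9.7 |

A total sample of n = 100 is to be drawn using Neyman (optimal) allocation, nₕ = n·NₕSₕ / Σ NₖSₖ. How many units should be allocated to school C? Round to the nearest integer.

27

Σ NₕSₕ = 7320·11.1 + 9112·5.3 + 5027·9.7 = 178307.5.
Share for C: 48761.9/178307.5 = 0.27347.
n_C = 100 × 0.27347 = 27.347... → 27.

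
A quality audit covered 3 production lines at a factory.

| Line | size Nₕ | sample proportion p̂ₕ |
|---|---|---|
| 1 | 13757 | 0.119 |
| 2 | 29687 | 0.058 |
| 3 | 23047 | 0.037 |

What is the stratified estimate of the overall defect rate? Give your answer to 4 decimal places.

N = 13757 + 29687 + 23047 = 66491.
Overall proportion = Σ (Nₕ/N)·p̂ₕ.
Σ Nₕp̂ₕ = 1637.083 + 1721.846 + 852.739 = 4211.668.
4211.668 / 66491 = 0.063342... → 0.0633.

0.0633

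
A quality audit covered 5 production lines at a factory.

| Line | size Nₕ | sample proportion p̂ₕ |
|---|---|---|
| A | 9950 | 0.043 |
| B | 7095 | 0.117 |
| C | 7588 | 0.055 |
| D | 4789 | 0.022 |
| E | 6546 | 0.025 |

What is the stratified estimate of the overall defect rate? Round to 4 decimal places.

Wₕ = Nₕ/N with N = 35968: 0.2766, 0.1973, 0.2110, 0.1331, 0.1820.
p̂_st = 0.2766·0.043 + 0.1973·0.117 + 0.2110·0.055 + 0.1331·0.022 + 0.1820·0.025 ≈ 0.054057... → 0.0541.

0.0541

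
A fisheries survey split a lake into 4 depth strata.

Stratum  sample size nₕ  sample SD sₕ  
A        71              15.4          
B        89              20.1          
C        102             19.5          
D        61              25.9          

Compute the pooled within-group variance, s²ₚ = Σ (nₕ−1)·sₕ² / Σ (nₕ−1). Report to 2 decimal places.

A: (71−1)·15.4² = 70·237.16 = 16601.2
B: (89−1)·20.1² = 88·404.01 = 35552.88
C: (102−1)·19.5² = 101·380.25 = 38405.25
D: (61−1)·25.9² = 60·670.81 = 40248.6
Numerator = 130807.93; denominator = Σ(nₕ−1) = 319.
s²ₚ = 130807.93/319 = 410.0562... → 410.06.

410.06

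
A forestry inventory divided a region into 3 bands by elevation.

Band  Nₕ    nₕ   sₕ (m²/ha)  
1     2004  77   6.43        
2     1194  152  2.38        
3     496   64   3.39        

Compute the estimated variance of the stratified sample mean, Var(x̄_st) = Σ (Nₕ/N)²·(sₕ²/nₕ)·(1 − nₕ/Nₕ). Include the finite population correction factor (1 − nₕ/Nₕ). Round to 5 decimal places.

N = 3694. Term for each stratum: Wₕ²sₕ²/nₕ·(1−nₕ/Nₕ).
Var(x̄_st) = 0.15195566 + 0.00339773 + 0.00281962 = 0.15817301 → 0.15817.

0.15817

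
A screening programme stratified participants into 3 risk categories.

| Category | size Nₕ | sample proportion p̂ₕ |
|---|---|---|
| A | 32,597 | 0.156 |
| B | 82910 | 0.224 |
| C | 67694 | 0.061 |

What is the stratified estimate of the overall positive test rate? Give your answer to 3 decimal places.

Wₕ = Nₕ/N with N = 183201: 0.1779, 0.4526, 0.3695.
p̂_st = 0.1779·0.156 + 0.4526·0.224 + 0.3695·0.061 ≈ 0.15167... → 0.152.

0.152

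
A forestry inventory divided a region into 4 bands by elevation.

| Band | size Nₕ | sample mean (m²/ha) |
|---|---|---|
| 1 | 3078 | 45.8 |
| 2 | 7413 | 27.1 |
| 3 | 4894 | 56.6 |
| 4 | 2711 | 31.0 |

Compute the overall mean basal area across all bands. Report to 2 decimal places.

38.84

N = 18096; weights Wₕ = Nₕ/N = (0.1701, 0.4096, 0.2704, 0.1498).
x̄_st = Σ Wₕ·x̄ₕ = 0.1701·45.8 + 0.4096·27.1 + 0.2704·56.6 + 0.1498·31.0 ≈ 38.8432...
→ 38.84.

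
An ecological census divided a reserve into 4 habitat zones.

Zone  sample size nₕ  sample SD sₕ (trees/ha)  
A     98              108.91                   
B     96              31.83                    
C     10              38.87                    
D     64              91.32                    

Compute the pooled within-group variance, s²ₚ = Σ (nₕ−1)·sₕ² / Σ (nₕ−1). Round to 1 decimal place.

6764.3

Degrees of freedom: 97 + 95 + 9 + 63 = 264.
Σ(nₕ−1)sₕ² = 97·11861.3881 + 95·1013.1489 + 9·1510.8769 + 63·8339.3424 = 1785780.2545.
s²ₚ = 1785780.2545 / 264 = 6764.319... → 6764.3.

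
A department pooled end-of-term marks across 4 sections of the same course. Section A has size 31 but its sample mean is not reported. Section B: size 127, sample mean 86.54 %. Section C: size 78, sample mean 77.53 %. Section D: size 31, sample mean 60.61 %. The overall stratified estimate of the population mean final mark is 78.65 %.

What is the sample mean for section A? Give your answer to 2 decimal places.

67.18

Σ Nₕx̄ₕ = N·μ, so 31·x̄_A = 267·78.65 − (127·86.54 + 78·77.53 + 31·60.61).
= 20999.55 − 18916.83 = 2082.72.
x̄_A = 2082.72 / 31 = 67.1845... → 67.18.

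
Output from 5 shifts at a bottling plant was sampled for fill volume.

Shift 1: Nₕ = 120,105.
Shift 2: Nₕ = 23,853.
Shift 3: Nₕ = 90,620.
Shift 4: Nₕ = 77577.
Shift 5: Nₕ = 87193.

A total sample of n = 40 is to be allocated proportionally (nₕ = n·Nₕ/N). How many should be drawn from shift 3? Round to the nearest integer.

9

N = 120105 + 23853 + 90620 + 77577 + 87193 = 399348.
n_3 = 40·90620/399348 = 9.077... → 9.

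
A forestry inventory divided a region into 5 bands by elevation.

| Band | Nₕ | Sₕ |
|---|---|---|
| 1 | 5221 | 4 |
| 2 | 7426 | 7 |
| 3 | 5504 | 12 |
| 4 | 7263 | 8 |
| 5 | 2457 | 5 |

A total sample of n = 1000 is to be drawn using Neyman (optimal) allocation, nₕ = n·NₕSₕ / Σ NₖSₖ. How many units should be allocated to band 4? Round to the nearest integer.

1: NₕSₕ = 5221·4 = 20884
2: NₕSₕ = 7426·7 = 51982
3: NₕSₕ = 5504·12 = 66048
4: NₕSₕ = 7263·8 = 58104
5: NₕSₕ = 2457·5 = 12285
Σ NₕSₕ = 209303.
n_4 = 1000·58104/209303 = 277.607... → 278.

278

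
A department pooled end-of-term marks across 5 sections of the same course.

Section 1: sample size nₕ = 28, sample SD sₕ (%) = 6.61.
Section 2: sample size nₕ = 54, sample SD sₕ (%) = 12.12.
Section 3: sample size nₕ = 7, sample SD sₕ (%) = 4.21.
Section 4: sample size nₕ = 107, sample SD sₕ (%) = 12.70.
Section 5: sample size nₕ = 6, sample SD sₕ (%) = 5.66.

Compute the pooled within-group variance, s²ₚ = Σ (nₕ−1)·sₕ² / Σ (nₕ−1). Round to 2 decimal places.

133.65

1: (28−1)·6.61² = 27·43.6921 = 1179.6867
2: (54−1)·12.12² = 53·146.8944 = 7785.4032
3: (7−1)·4.21² = 6·17.7241 = 106.3446
4: (107−1)·12.70² = 106·161.29 = 17096.74
5: (6−1)·5.66² = 5·32.0356 = 160.178
Numerator = 26328.3525; denominator = Σ(nₕ−1) = 197.
s²ₚ = 26328.3525/197 = 133.6465... → 133.65.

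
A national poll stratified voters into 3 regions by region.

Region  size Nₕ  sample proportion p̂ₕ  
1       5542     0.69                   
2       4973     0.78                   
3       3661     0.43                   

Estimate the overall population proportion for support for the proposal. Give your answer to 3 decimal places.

0.654

Wₕ = Nₕ/N with N = 14176: 0.3909, 0.3508, 0.2583.
p̂_st = 0.3909·0.69 + 0.3508·0.78 + 0.2583·0.43 ≈ 0.65443... → 0.654.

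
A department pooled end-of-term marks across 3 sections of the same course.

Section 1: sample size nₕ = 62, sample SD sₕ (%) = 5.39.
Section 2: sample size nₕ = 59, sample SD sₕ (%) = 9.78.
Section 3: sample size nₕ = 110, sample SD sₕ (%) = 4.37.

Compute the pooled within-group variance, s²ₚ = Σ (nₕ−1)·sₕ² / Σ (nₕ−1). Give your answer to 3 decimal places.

41.234

Degrees of freedom: 61 + 58 + 109 = 228.
Σ(nₕ−1)sₕ² = 61·29.0521 + 58·95.6484 + 109·19.0969 = 9401.3474.
s²ₚ = 9401.3474 / 228 = 41.23398... → 41.234.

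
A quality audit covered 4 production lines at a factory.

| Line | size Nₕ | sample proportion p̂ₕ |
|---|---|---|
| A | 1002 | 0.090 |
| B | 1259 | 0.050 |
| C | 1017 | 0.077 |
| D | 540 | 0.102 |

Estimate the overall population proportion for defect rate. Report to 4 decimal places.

N = 1002 + 1259 + 1017 + 540 = 3818.
Overall proportion = Σ (Nₕ/N)·p̂ₕ.
Σ Nₕp̂ₕ = 90.18 + 62.95 + 78.309 + 55.08 = 286.519.
286.519 / 3818 = 0.075044... → 0.0750.

0.0750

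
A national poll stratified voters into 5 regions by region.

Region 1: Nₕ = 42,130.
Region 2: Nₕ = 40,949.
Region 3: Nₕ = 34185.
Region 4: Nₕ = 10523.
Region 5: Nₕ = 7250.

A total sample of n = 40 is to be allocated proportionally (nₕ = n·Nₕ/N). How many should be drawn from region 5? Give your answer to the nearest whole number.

N = 42130 + 40949 + 34185 + 10523 + 7250 = 135037.
n_5 = 40·7250/135037 = 2.148... → 2.

2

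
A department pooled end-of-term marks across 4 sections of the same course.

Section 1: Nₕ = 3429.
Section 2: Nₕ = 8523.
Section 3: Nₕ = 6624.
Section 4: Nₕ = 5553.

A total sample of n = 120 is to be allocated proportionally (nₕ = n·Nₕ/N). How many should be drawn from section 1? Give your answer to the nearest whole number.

17

Share of section 1 = 3429/24129 = 0.14211.
Allocate 120 × 0.14211 = 17.053... → 17.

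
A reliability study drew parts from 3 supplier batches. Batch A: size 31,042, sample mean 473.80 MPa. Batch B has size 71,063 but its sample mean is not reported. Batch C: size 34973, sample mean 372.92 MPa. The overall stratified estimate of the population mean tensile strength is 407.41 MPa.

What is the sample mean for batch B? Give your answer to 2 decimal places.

395.38

Σ Nₕx̄ₕ = N·μ, so 71063·x̄_B = 137078·407.41 − (31042·473.80 + 34973·372.92).
= 55846947.98 − 27749830.76 = 28097117.22.
x̄_B = 28097117.22 / 71063 = 395.3832... → 395.38.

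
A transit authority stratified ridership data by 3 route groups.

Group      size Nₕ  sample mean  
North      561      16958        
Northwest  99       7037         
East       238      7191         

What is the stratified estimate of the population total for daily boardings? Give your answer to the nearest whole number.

North: 561·16958 = 9513438
Northwest: 99·7037 = 696663
East: 238·7191 = 1711458
τ̂ = Σ Nₕx̄ₕ = 11921559.

11921559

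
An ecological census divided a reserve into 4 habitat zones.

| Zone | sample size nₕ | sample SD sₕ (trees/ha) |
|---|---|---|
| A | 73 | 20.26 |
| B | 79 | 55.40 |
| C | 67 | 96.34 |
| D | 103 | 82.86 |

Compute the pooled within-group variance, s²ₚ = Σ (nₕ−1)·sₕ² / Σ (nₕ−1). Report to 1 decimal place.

A: (73−1)·20.26² = 72·410.4676 = 29553.6672
B: (79−1)·55.40² = 78·3069.16 = 239394.48
C: (67−1)·96.34² = 66·9281.3956 = 612572.1096
D: (103−1)·82.86² = 102·6865.7796 = 700309.5192
Numerator = 1581829.776; denominator = Σ(nₕ−1) = 318.
s²ₚ = 1581829.776/318 = 4974.307... → 4974.3.

4974.3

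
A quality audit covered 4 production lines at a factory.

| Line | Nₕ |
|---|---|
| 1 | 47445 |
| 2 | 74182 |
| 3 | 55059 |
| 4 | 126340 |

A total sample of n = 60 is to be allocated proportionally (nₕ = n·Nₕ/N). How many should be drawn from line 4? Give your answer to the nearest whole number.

25

Share of line 4 = 126340/303026 = 0.41693.
Allocate 60 × 0.41693 = 25.016... → 25.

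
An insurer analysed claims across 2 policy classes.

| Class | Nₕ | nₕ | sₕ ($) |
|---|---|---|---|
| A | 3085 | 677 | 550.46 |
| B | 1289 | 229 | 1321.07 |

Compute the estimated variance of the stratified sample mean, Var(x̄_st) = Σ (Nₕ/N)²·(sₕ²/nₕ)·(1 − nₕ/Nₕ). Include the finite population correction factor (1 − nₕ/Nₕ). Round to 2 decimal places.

718.06

N = 4374. Term for each stratum: Wₕ²sₕ²/nₕ·(1−nₕ/Nₕ).
Var(x̄_st) = 173.78687 + 544.27377 = 718.06064 → 718.06.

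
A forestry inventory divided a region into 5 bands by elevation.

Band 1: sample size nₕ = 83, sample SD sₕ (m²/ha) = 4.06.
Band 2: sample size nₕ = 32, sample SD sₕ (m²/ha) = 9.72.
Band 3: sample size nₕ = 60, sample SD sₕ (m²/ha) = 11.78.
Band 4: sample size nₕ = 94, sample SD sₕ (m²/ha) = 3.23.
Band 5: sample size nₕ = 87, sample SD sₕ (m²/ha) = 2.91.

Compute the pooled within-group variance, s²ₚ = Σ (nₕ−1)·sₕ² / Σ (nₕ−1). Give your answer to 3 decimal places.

40.360

Degrees of freedom: 82 + 31 + 59 + 93 + 86 = 351.
Σ(nₕ−1)sₕ² = 82·16.4836 + 31·94.4784 + 59·138.7684 + 93·10.4329 + 86·8.4681 = 14166.3375.
s²ₚ = 14166.3375 / 351 = 40.35994... → 40.360.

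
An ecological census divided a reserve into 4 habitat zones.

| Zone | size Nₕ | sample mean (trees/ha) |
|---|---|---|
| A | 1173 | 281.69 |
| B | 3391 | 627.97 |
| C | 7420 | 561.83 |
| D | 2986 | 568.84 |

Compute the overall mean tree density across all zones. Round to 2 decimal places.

N = 1173 + 3391 + 7420 + 2986 = 14970.
The stratified mean weights each stratum mean by its population share Nₕ/N.
Σ Nₕx̄ₕ = 1173·281.69 + 3391·627.97 + 7420·561.83 + 2986·568.84 = 330422.37 + 2129446.27 + 4168778.6 + 1698556.24 = 8327203.48.
Divide by N: 8327203.48 / 14970 = 556.2594... → 556.26.

556.26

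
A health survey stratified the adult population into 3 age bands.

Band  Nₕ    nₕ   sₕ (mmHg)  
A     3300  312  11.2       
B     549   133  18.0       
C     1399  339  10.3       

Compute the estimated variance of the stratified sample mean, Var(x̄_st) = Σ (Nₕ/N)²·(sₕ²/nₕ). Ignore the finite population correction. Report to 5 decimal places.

0.20787

N = 5248; Wₕ = Nₕ/N.
band A: (3300/5248)²·11.2²/312 = 0.15897238
band B: (549/5248)²·18.0²/133 = 0.02665940
band C: (1399/5248)²·10.3²/339 = 0.02223937
Sum = 0.20787116 → 0.20787.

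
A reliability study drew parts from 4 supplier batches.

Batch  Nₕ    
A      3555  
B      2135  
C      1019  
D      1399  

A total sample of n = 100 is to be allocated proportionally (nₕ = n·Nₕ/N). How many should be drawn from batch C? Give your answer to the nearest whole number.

N = 3555 + 2135 + 1019 + 1399 = 8108.
n_C = 100·1019/8108 = 12.568... → 13.

13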